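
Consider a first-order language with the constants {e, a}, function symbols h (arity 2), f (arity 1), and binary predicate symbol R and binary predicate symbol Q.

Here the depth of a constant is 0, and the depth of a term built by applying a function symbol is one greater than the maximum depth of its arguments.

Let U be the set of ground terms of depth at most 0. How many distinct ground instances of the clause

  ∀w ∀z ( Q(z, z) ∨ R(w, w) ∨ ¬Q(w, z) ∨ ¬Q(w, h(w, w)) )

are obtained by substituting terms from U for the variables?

4

Ground terms of depth ≤ 0:
  Let N_k = |{terms of depth ≤ k}|. Then N_0 = 2 and N_k = 2 + N_{k-1}^2 + N_{k-1} for k ≥ 1 (one summand per function symbol, arity giving the exponent).
  N_0 = 2
So there are 2 ground terms available for substitution.
Each of w, z ranges independently over the available ground terms, and distinct assignments produce distinct instances.
Number of ground instances = 2^2 = 4.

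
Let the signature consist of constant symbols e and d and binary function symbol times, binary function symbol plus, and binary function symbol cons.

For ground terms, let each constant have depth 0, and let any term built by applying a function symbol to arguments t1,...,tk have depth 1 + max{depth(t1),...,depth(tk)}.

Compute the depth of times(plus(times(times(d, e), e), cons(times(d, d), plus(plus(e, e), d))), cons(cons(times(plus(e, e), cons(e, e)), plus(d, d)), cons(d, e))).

depth(times(d, e)) = 1 + max(0, 0) = 1
depth(times(times(d, e), e)) = 1 + max(1, 0) = 2
depth(times(d, d)) = 1 + max(0, 0) = 1
depth(plus(e, e)) = 1 + max(0, 0) = 1
depth(plus(plus(e, e), d)) = 1 + max(1, 0) = 2
depth(cons(times(d, d), plus(plus(e, e), d))) = 1 + max(1, 2) = 3
depth(plus(times(times(d, e), e), cons(times(d, d), plus(plus(e, e), d)))) = 1 + max(2, 3) = 4
depth(cons(e, e)) = 1 + max(0, 0) = 1
depth(times(plus(e, e), cons(e, e))) = 1 + max(1, 1) = 2
depth(plus(d, d)) = 1 + max(0, 0) = 1
depth(cons(times(plus(e, e), cons(e, e)), plus(d, d))) = 1 + max(2, 1) = 3
depth(cons(d, e)) = 1 + max(0, 0) = 1
depth(cons(cons(times(plus(e, e), cons(e, e)), plus(d, d)), cons(d, e))) = 1 + max(3, 1) = 4
depth(times(plus(times(times(d, e), e), cons(times(d, d), plus(plus(e, e), d))), cons(cons(times(plus(e, e), cons(e, e)), plus(d, d)), cons(d, e)))) = 1 + max(4, 4) = 5

5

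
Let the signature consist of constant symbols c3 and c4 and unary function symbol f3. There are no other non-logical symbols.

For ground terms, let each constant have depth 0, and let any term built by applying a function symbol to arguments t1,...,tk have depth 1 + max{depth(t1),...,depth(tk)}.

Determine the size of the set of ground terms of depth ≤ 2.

6

Let N_k count ground terms of depth at most k. Each non-constant term of depth ≤ k is some function symbol applied to depth-≤(k−1) arguments, giving N_k = 2 + N_{k-1}.
N_0 = 2
N_1 = 2 + 2 = 4
N_2 = 2 + 4 = 6
Explicitly: c3, c4, f3(c3), f3(c4), f3(f3(c3)), f3(f3(c4)).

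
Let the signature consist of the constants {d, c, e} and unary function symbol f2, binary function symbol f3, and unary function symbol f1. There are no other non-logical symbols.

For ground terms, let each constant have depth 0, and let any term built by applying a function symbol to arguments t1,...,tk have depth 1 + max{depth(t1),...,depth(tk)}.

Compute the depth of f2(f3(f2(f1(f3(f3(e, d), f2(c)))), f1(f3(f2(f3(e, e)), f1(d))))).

depth(f3(e, d)) = 1 + max(0, 0) = 1
depth(f2(c)) = 1 + depth(c) = 1 + 0 = 1
depth(f3(f3(e, d), f2(c))) = 1 + max(1, 1) = 2
depth(f1(f3(f3(e, d), f2(c)))) = 1 + depth(f3(f3(e, d), f2(c))) = 1 + 2 = 3
depth(f2(f1(f3(f3(e, d), f2(c))))) = 1 + depth(f1(f3(f3(e, d), f2(c)))) = 1 + 3 = 4
depth(f3(e, e)) = 1 + max(0, 0) = 1
depth(f2(f3(e, e))) = 1 + depth(f3(e, e)) = 1 + 1 = 2
depth(f1(d)) = 1 + depth(d) = 1 + 0 = 1
depth(f3(f2(f3(e, e)), f1(d))) = 1 + max(2, 1) = 3
depth(f1(f3(f2(f3(e, e)), f1(d)))) = 1 + depth(f3(f2(f3(e, e)), f1(d))) = 1 + 3 = 4
depth(f3(f2(f1(f3(f3(e, d), f2(c)))), f1(f3(f2(f3(e, e)), f1(d))))) = 1 + max(4, 4) = 5
depth(f2(f3(f2(f1(f3(f3(e, d), f2(c)))), f1(f3(f2(f3(e, e)), f1(d)))))) = 1 + depth(f3(f2(f1(f3(f3(e, d), f2(c)))), f1(f3(f2(f3(e, e)), f1(d))))) = 1 + 5 = 6

6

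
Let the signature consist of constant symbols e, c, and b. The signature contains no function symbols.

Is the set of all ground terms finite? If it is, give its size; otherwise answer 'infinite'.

3

There are no function symbols, so every ground term is one of the 3 constants.
The Herbrand universe is {e, c, b}, which is finite with 3 elements.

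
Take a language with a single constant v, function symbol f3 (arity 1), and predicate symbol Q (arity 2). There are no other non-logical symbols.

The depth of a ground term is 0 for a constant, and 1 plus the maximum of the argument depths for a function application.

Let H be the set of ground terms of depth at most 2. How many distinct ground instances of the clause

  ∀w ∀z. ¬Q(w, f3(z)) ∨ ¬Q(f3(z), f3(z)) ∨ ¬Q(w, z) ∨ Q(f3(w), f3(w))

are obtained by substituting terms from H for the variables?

9

Ground terms of depth ≤ 2:
  If N_k denotes the number of depth-≤k ground terms, the 1 constant gives N_0 = 1, and each function symbol of arity r contributes N_{k-1}^r new terms at level k: N_k = 1 + N_{k-1}.
  N_0 = 1
  N_1 = 1 + 1 = 2
  N_2 = 1 + 2 = 3
  Explicitly: v, f3(v), f3(f3(v)).
So there are 3 ground terms available for substitution.
The clause has 2 distinct variables (w, z), each appearing in the body. In the free term algebra distinct substitutions yield syntactically distinct ground instances.
Number of ground instances = 3^2 = 9.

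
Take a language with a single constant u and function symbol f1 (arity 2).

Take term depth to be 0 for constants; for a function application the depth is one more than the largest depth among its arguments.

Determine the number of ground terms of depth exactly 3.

21

Write N_k for the number of ground terms of depth ≤ k. A term of depth ≤ k is either a constant or a function symbol applied to arguments of depth ≤ k−1, so N_k = 1 + N_{k-1}^2.
N_0 = 1
N_1 = 1 + 1^2 = 2
N_2 = 1 + 2^2 = 5
N_3 = 1 + 5^2 = 26
Terms of depth exactly 3: N_3 − N_2 = 26 − 5 = 21.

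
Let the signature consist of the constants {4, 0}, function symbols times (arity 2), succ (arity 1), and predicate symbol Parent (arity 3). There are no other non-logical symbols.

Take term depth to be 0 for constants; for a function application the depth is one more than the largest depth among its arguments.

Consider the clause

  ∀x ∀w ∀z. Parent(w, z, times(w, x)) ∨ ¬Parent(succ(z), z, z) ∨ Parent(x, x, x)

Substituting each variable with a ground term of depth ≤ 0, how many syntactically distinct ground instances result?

Ground terms of depth ≤ 0:
  Let N_k = |{terms of depth ≤ k}|. Then N_0 = 2 and N_k = 2 + N_{k-1}^2 + N_{k-1} for k ≥ 1 (one summand per function symbol, arity giving the exponent).
  N_0 = 2
So there are 2 ground terms available for substitution.
The body mentions every one of the 3 quantified variables; since ground terms form a free algebra, no two substitutions collapse to the same formula.
Number of ground instances = 2^3 = 8.

8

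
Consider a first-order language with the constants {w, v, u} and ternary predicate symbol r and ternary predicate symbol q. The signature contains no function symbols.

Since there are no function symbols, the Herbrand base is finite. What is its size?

With no function symbols, the Herbrand universe is just the 3 constants.
Ground atoms per predicate: r: 3^3 = 27, q: 3^3 = 27.
Herbrand base size = 27 + 27 = 54.

54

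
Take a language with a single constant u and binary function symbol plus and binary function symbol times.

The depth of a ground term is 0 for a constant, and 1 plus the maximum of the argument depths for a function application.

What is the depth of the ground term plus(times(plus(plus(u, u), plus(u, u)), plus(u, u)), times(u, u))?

depth(plus(u, u)) = 1 + max(0, 0) = 1
depth(plus(plus(u, u), plus(u, u))) = 1 + max(1, 1) = 2
depth(times(plus(plus(u, u), plus(u, u)), plus(u, u))) = 1 + max(2, 1) = 3
depth(times(u, u)) = 1 + max(0, 0) = 1
depth(plus(times(plus(plus(u, u), plus(u, u)), plus(u, u)), times(u, u))) = 1 + max(3, 1) = 4

4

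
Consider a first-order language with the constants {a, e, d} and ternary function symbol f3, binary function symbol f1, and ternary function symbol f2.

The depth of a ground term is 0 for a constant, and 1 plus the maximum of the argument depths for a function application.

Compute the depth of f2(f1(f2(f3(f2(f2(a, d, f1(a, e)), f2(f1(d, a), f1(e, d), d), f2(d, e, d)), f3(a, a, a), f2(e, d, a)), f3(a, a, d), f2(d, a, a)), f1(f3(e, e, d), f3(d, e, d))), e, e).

depth(f1(a, e)) = 1 + max(0, 0) = 1
depth(f2(a, d, f1(a, e))) = 1 + max(0, 0, 1) = 2
depth(f1(d, a)) = 1 + max(0, 0) = 1
depth(f1(e, d)) = 1 + max(0, 0) = 1
depth(f2(f1(d, a), f1(e, d), d)) = 1 + max(1, 1, 0) = 2
depth(f2(d, e, d)) = 1 + max(0, 0, 0) = 1
depth(f2(f2(a, d, f1(a, e)), f2(f1(d, a), f1(e, d), d), f2(d, e, d))) = 1 + max(2, 2, 1) = 3
depth(f3(a, a, a)) = 1 + max(0, 0, 0) = 1
depth(f2(e, d, a)) = 1 + max(0, 0, 0) = 1
depth(f3(f2(f2(a, d, f1(a, e)), f2(f1(d, a), f1(e, d), d), f2(d, e, d)), f3(a, a, a), f2(e, d, a))) = 1 + max(3, 1, 1) = 4
depth(f3(a, a, d)) = 1 + max(0, 0, 0) = 1
depth(f2(d, a, a)) = 1 + max(0, 0, 0) = 1
depth(f2(f3(f2(f2(a, d, f1(a, e)), f2(f1(d, a), f1(e, d), d), f2(d, e, d)), f3(a, a, a), f2(e, d, a)), f3(a, a, d), f2(d, a, a))) = 1 + max(4, 1, 1) = 5
depth(f3(e, e, d)) = 1 + max(0, 0, 0) = 1
depth(f3(d, e, d)) = 1 + max(0, 0, 0) = 1
depth(f1(f3(e, e, d), f3(d, e, d))) = 1 + max(1, 1) = 2
depth(f1(f2(f3(f2(f2(a, d, f1(a, e)), f2(f1(d, a), f1(e, d), d), f2(d, e, d)), f3(a, a, a), f2(e, d, a)), f3(a, a, d), f2(d, a, a)), f1(f3(e, e, d), f3(d, e, d)))) = 1 + max(5, 2) = 6
depth(f2(f1(f2(f3(f2(f2(a, d, f1(a, e)), f2(f1(d, a), f1(e, d), d), f2(d, e, d)), f3(a, a, a), f2(e, d, a)), f3(a, a, d), f2(d, a, a)), f1(f3(e, e, d), f3(d, e, d))), e, e)) = 1 + max(6, 0, 0) = 7

7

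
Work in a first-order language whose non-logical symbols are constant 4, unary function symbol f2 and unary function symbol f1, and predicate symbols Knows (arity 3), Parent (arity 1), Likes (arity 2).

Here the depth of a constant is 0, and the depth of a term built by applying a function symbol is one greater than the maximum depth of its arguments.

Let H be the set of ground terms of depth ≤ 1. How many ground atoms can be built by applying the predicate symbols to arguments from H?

39

First count ground terms of depth ≤ 1.
Count level by level. With function symbols f2/1, f1/1, the terms of depth ≤ k are the 1 constant together with each function applied to depth-≤(k−1) tuples, so N_k = 1 + N_{k-1} + N_{k-1}.
N_0 = 1
N_1 = 1 + 1 + 1 = 3
Explicitly: 4, f2(4), f1(4).
So |H| = 3.
For each predicate symbol, the number of ground atoms is |H| raised to its arity; summing:
  Knows: 3^3 = 27;  Parent: 3;  Likes: 3^2 = 9
Total ground atoms: 27 + 3 + 9 = 39.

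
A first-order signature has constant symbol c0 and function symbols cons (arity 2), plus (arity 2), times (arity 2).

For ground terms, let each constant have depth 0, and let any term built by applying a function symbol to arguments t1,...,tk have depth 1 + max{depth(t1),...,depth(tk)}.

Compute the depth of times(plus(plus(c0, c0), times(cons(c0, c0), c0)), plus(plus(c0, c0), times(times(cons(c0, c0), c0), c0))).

5

depth(plus(c0, c0)) = 1 + max(0, 0) = 1
depth(cons(c0, c0)) = 1 + max(0, 0) = 1
depth(times(cons(c0, c0), c0)) = 1 + max(1, 0) = 2
depth(plus(plus(c0, c0), times(cons(c0, c0), c0))) = 1 + max(1, 2) = 3
depth(times(times(cons(c0, c0), c0), c0)) = 1 + max(2, 0) = 3
depth(plus(plus(c0, c0), times(times(cons(c0, c0), c0), c0))) = 1 + max(1, 3) = 4
depth(times(plus(plus(c0, c0), times(cons(c0, c0), c0)), plus(plus(c0, c0), times(times(cons(c0, c0), c0), c0)))) = 1 + max(3, 4) = 5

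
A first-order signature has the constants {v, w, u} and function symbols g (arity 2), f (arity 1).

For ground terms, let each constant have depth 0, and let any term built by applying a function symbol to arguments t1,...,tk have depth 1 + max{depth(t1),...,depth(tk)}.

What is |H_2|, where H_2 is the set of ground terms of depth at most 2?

If N_k denotes the number of depth-≤k ground terms, the 3 constants give N_0 = 3, and each function symbol of arity r contributes N_{k-1}^r new terms at level k: N_k = 3 + N_{k-1}^2 + N_{k-1}.
N_0 = 3
N_1 = 3 + 3^2 + 3 = 15
N_2 = 3 + 15^2 + 15 = 243

243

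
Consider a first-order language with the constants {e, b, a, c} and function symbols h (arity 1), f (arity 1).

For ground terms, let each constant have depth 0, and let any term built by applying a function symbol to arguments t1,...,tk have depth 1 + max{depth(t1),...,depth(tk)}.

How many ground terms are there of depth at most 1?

If N_k denotes the number of depth-≤k ground terms, the 4 constants give N_0 = 4, and each function symbol of arity r contributes N_{k-1}^r new terms at level k: N_k = 4 + N_{k-1} + N_{k-1}.
N_0 = 4
N_1 = 4 + 4 + 4 = 12
Explicitly: e, b, a, c, h(e), h(b), h(a), h(c), f(e), f(b), f(a), f(c).

12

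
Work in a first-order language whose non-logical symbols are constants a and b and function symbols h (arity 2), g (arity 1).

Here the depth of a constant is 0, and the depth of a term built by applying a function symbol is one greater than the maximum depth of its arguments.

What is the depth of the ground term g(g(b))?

depth(g(b)) = 1 + depth(b) = 1 + 0 = 1
depth(g(g(b))) = 1 + depth(g(b)) = 1 + 1 = 2

2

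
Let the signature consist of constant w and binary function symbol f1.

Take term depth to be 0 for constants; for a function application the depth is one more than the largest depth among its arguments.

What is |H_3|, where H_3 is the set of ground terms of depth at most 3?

Let N_k count ground terms of depth at most k. Each non-constant term of depth ≤ k is some function symbol applied to depth-≤(k−1) arguments, giving N_k = 1 + N_{k-1}^2.
N_0 = 1
N_1 = 1 + 1^2 = 2
N_2 = 1 + 2^2 = 5
N_3 = 1 + 5^2 = 26

26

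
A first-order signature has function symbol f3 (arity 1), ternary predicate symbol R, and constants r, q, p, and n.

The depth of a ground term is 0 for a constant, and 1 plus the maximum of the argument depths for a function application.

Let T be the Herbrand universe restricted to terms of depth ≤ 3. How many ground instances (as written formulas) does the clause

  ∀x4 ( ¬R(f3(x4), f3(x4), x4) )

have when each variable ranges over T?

16

Ground terms of depth ≤ 3:
  Write N_k for the number of ground terms of depth ≤ k. A term of depth ≤ k is either a constant or a function symbol applied to arguments of depth ≤ k−1, so N_k = 4 + N_{k-1}.
  N_0 = 4
  N_1 = 4 + 4 = 8
  N_2 = 4 + 8 = 12
  N_3 = 4 + 12 = 16
So there are 16 ground terms available for substitution.
There is 1 variable to instantiate (x4),  occurring in at least one literal, so different choices give different ground instances.
Number of ground instances = 16.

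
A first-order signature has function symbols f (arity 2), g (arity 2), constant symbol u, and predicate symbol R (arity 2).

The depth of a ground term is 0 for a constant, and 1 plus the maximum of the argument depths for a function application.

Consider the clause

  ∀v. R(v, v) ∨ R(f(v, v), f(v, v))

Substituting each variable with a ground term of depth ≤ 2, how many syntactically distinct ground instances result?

Ground terms of depth ≤ 2:
  Let N_k = |{terms of depth ≤ k}|. Then N_0 = 1 and N_k = 1 + N_{k-1}^2 + N_{k-1}^2 for k ≥ 1 (one summand per function symbol, arity giving the exponent).
  N_0 = 1
  N_1 = 1 + 1^2 + 1^2 = 3
  N_2 = 1 + 3^2 + 3^2 = 19
So there are 19 ground terms available for substitution.
The variable v ranges independently over the available ground terms, and distinct assignments produce distinct instances.
Number of ground instances = 19.

19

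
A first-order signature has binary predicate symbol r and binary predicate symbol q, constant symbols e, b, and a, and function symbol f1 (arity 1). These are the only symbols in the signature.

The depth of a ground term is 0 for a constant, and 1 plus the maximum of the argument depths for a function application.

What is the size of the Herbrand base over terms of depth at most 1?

First count ground terms of depth ≤ 1.
Let N_k count ground terms of depth at most k. Each non-constant term of depth ≤ k is some function symbol applied to depth-≤(k−1) arguments, giving N_k = 3 + N_{k-1}.
N_0 = 3
N_1 = 3 + 3 = 6
So |H| = 6.
For each predicate symbol, the number of ground atoms is |H| raised to its arity; summing:
  r: 6^2 = 36;  q: 6^2 = 36
Total ground atoms: 36 + 36 = 72.

72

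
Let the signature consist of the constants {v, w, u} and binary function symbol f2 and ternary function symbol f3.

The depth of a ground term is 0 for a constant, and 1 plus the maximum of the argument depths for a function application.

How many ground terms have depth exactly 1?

36

Let N_k count ground terms of depth at most k. Each non-constant term of depth ≤ k is some function symbol applied to depth-≤(k−1) arguments, giving N_k = 3 + N_{k-1}^2 + N_{k-1}^3.
N_0 = 3
N_1 = 3 + 3^2 + 3^3 = 39
Terms of depth exactly 1: N_1 − N_0 = 39 − 3 = 36.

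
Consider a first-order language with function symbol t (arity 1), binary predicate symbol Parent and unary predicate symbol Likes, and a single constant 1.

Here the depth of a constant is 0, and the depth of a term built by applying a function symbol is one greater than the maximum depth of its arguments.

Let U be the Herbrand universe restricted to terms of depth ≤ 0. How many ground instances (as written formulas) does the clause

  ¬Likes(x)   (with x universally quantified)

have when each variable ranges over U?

1

Ground terms of depth ≤ 0:
  Write N_k for the number of ground terms of depth ≤ k. A term of depth ≤ k is either a constant or a function symbol applied to arguments of depth ≤ k−1, so N_k = 1 + N_{k-1}.
  N_0 = 1
So there is exactly 1 ground term available for substitution.
There is 1 variable to instantiate (x),  occurring in at least one literal, so different choices give different ground instances.
Number of ground instances = 1.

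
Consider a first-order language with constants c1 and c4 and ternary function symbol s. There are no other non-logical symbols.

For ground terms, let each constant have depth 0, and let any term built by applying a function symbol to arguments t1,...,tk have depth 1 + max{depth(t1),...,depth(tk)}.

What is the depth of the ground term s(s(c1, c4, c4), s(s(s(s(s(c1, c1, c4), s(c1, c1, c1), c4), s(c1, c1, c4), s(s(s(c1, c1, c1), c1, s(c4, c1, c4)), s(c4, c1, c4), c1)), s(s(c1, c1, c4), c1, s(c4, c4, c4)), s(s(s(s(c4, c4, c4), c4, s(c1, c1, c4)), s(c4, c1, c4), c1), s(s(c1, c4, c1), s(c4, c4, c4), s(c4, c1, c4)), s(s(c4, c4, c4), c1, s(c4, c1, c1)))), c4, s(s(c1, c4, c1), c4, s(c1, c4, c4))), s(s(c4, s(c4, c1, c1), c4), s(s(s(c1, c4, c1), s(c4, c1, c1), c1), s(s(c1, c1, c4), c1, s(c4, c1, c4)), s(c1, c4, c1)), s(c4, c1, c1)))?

depth(s(c1, c4, c4)) = 1 + max(0, 0, 0) = 1
depth(s(c1, c1, c4)) = 1 + max(0, 0, 0) = 1
depth(s(c1, c1, c1)) = 1 + max(0, 0, 0) = 1
depth(s(s(c1, c1, c4), s(c1, c1, c1), c4)) = 1 + max(1, 1, 0) = 2
depth(s(c4, c1, c4)) = 1 + max(0, 0, 0) = 1
depth(s(s(c1, c1, c1), c1, s(c4, c1, c4))) = 1 + max(1, 0, 1) = 2
depth(s(s(s(c1, c1, c1), c1, s(c4, c1, c4)), s(c4, c1, c4), c1)) = 1 + max(2, 1, 0) = 3
depth(s(s(s(c1, c1, c4), s(c1, c1, c1), c4), s(c1, c1, c4), s(s(s(c1, c1, c1), c1, s(c4, c1, c4)), s(c4, c1, c4), c1))) = 1 + max(2, 1, 3) = 4
depth(s(c4, c4, c4)) = 1 + max(0, 0, 0) = 1
depth(s(s(c1, c1, c4), c1, s(c4, c4, c4))) = 1 + max(1, 0, 1) = 2
depth(s(s(c4, c4, c4), c4, s(c1, c1, c4))) = 1 + max(1, 0, 1) = 2
depth(s(s(s(c4, c4, c4), c4, s(c1, c1, c4)), s(c4, c1, c4), c1)) = 1 + max(2, 1, 0) = 3
depth(s(c1, c4, c1)) = 1 + max(0, 0, 0) = 1
depth(s(s(c1, c4, c1), s(c4, c4, c4), s(c4, c1, c4))) = 1 + max(1, 1, 1) = 2
depth(s(c4, c1, c1)) = 1 + max(0, 0, 0) = 1
depth(s(s(c4, c4, c4), c1, s(c4, c1, c1))) = 1 + max(1, 0, 1) = 2
depth(s(s(s(s(c4, c4, c4), c4, s(c1, c1, c4)), s(c4, c1, c4), c1), s(s(c1, c4, c1), s(c4, c4, c4), s(c4, c1, c4)), s(s(c4, c4, c4), c1, s(c4, c1, c1)))) = 1 + max(3, 2, 2) = 4
depth(s(s(s(s(c1, c1, c4), s(c1, c1, c1), c4), s(c1, c1, c4), s(s(s(c1, c1, c1), c1, s(c4, c1, c4)), s(c4, c1, c4), c1)), s(s(c1, c1, c4), c1, s(c4, c4, c4)), s(s(s(s(c4, c4, c4), c4, s(c1, c1, c4)), s(c4, c1, c4), c1), s(s(c1, c4, c1), s(c4, c4, c4), s(c4, c1, c4)), s(s(c4, c4, c4), c1, s(c4, c1, c1))))) = 1 + max(4, 2, 4) = 5
depth(s(s(c1, c4, c1), c4, s(c1, c4, c4))) = 1 + max(1, 0, 1) = 2
depth(s(s(s(s(s(c1, c1, c4), s(c1, c1, c1), c4), s(c1, c1, c4), s(s(s(c1, c1, c1), c1, s(c4, c1, c4)), s(c4, c1, c4), c1)), s(s(c1, c1, c4), c1, s(c4, c4, c4)), s(s(s(s(c4, c4, c4), c4, s(c1, c1, c4)), s(c4, c1, c4), c1), s(s(c1, c4, c1), s(c4, c4, c4), s(c4, c1, c4)), s(s(c4, c4, c4), c1, s(c4, c1, c1)))), c4, s(s(c1, c4, c1), c4, s(c1, c4, c4)))) = 1 + max(5, 0, 2) = 6
depth(s(c4, s(c4, c1, c1), c4)) = 1 + max(0, 1, 0) = 2
depth(s(s(c1, c4, c1), s(c4, c1, c1), c1)) = 1 + max(1, 1, 0) = 2
depth(s(s(c1, c1, c4), c1, s(c4, c1, c4))) = 1 + max(1, 0, 1) = 2
depth(s(s(s(c1, c4, c1), s(c4, c1, c1), c1), s(s(c1, c1, c4), c1, s(c4, c1, c4)), s(c1, c4, c1))) = 1 + max(2, 2, 1) = 3
depth(s(s(c4, s(c4, c1, c1), c4), s(s(s(c1, c4, c1), s(c4, c1, c1), c1), s(s(c1, c1, c4), c1, s(c4, c1, c4)), s(c1, c4, c1)), s(c4, c1, c1))) = 1 + max(2, 3, 1) = 4
depth(s(s(c1, c4, c4), s(s(s(s(s(c1, c1, c4), s(c1, c1, c1), c4), s(c1, c1, c4), s(s(s(c1, c1, c1), c1, s(c4, c1, c4)), s(c4, c1, c4), c1)), s(s(c1, c1, c4), c1, s(c4, c4, c4)), s(s(s(s(c4, c4, c4), c4, s(c1, c1, c4)), s(c4, c1, c4), c1), s(s(c1, c4, c1), s(c4, c4, c4), s(c4, c1, c4)), s(s(c4, c4, c4), c1, s(c4, c1, c1)))), c4, s(s(c1, c4, c1), c4, s(c1, c4, c4))), s(s(c4, s(c4, c1, c1), c4), s(s(s(c1, c4, c1), s(c4, c1, c1), c1), s(s(c1, c1, c4), c1, s(c4, c1, c4)), s(c1, c4, c1)), s(c4, c1, c1)))) = 1 + max(1, 6, 4) = 7

7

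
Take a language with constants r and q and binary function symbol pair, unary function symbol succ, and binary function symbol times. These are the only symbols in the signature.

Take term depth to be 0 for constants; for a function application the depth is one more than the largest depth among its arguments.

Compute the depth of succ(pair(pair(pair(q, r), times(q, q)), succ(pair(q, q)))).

depth(pair(q, r)) = 1 + max(0, 0) = 1
depth(times(q, q)) = 1 + max(0, 0) = 1
depth(pair(pair(q, r), times(q, q))) = 1 + max(1, 1) = 2
depth(pair(q, q)) = 1 + max(0, 0) = 1
depth(succ(pair(q, q))) = 1 + depth(pair(q, q)) = 1 + 1 = 2
depth(pair(pair(pair(q, r), times(q, q)), succ(pair(q, q)))) = 1 + max(2, 2) = 3
depth(succ(pair(pair(pair(q, r), times(q, q)), succ(pair(q, q))))) = 1 + depth(pair(pair(pair(q, r), times(q, q)), succ(pair(q, q)))) = 1 + 3 = 4

4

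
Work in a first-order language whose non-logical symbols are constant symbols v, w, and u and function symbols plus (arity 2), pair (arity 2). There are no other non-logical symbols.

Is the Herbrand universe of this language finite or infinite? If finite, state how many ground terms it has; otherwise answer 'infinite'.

The signature has at least one function symbol (plus, arity 2) and at least one constant (v).
Iterating plus gives infinitely many distinct ground terms: v, plus(v, v), plus(plus(v, v), plus(v, v)), ...
So the Herbrand universe is infinite.

infinite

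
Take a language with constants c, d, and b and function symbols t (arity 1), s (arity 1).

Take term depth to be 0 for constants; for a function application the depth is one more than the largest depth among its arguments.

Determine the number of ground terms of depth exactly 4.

48

If N_k denotes the number of depth-≤k ground terms, the 3 constants give N_0 = 3, and each function symbol of arity r contributes N_{k-1}^r new terms at level k: N_k = 3 + N_{k-1} + N_{k-1}.
N_0 = 3
N_1 = 3 + 3 + 3 = 9
N_2 = 3 + 9 + 9 = 21
N_3 = 3 + 21 + 21 = 45
N_4 = 3 + 45 + 45 = 93
Terms of depth exactly 4: N_4 − N_3 = 93 − 45 = 48.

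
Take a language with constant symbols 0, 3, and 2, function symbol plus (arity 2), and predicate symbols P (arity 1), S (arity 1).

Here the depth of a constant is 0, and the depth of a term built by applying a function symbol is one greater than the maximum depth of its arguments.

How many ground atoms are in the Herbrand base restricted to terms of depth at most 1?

First count ground terms of depth ≤ 1.
Count level by level. With function symbols plus/2, the terms of depth ≤ k are the 3 constants together with each function applied to depth-≤(k−1) tuples, so N_k = 3 + N_{k-1}^2.
N_0 = 3
N_1 = 3 + 3^2 = 12
Explicitly: 0, 3, 2, plus(0, 0), plus(0, 3), plus(0, 2), plus(3, 0), plus(3, 3), plus(3, 2), plus(2, 0), plus(2, 3), plus(2, 2).
So |H| = 12.
Each predicate of arity r yields |H|^r ground atoms (one per choice of an r-tuple from H):
  P: 12;  S: 12
Total ground atoms: 12 + 12 = 24.

24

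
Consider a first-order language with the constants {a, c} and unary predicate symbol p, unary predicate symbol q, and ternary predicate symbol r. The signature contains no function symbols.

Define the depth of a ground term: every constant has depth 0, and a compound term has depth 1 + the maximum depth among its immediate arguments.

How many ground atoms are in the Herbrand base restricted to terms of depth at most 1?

12

First count ground terms of depth ≤ 1.
With no function symbols every ground term is a constant, so there are exactly 2 ground terms at every depth bound.
N_0 = 2
N_1 = 2
So |H| = 2.
Each predicate of arity r yields |H|^r ground atoms (one per choice of an r-tuple from H):
  p: 2;  q: 2;  r: 2^3 = 8
Total ground atoms: 2 + 2 + 8 = 12.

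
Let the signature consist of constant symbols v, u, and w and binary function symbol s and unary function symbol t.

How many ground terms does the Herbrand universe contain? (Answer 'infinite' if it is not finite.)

The signature has at least one function symbol (s, arity 2) and at least one constant (v).
Iterating s gives infinitely many distinct ground terms: v, s(v, v), s(s(v, v), s(v, v)), ...
So the Herbrand universe is infinite.

infinite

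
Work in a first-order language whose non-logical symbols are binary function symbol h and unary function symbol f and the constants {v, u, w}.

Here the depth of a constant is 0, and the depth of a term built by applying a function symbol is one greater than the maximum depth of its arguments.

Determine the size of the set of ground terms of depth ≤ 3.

If N_k denotes the number of depth-≤k ground terms, the 3 constants give N_0 = 3, and each function symbol of arity r contributes N_{k-1}^r new terms at level k: N_k = 3 + N_{k-1}^2 + N_{k-1}.
N_0 = 3
N_1 = 3 + 3^2 + 3 = 15
N_2 = 3 + 15^2 + 15 = 243
N_3 = 3 + 243^2 + 243 = 59295

59295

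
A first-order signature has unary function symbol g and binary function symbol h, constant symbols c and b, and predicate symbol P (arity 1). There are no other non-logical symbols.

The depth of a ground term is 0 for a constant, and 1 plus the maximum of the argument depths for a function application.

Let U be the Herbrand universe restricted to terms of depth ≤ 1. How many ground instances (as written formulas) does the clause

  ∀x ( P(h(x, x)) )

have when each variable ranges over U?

8

Ground terms of depth ≤ 1:
  Write N_k for the number of ground terms of depth ≤ k. A term of depth ≤ k is either a constant or a function symbol applied to arguments of depth ≤ k−1, so N_k = 2 + N_{k-1} + N_{k-1}^2.
  N_0 = 2
  N_1 = 2 + 2 + 2^2 = 8
  Explicitly: c, b, g(c), g(b), h(c, c), h(c, b), h(b, c), h(b, b).
So there are 8 ground terms available for substitution.
The variable x ranges independently over the available ground terms, and distinct assignments produce distinct instances.
Number of ground instances = 8.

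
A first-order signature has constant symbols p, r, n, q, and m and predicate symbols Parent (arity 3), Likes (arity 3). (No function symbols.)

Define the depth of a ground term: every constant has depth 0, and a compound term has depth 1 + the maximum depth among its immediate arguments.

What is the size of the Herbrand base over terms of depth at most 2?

First count ground terms of depth ≤ 2.
With no function symbols every ground term is a constant, so there are exactly 5 ground terms at every depth bound.
N_0 = 5
N_1 = 5
N_2 = 5
Explicitly: p, r, n, q, m.
So |H| = 5.
Ground atoms are formed by filling each argument slot of a predicate with a term from H, so an r-ary predicate gives |H|^r atoms:
  Parent: 5^3 = 125;  Likes: 5^3 = 125
Total ground atoms: 125 + 125 = 250.

250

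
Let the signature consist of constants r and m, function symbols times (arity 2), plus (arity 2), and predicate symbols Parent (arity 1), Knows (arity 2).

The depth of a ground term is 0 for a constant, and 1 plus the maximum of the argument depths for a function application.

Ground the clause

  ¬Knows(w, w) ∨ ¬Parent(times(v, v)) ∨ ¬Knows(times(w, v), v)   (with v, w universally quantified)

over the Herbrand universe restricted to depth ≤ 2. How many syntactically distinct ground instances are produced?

40804

Ground terms of depth ≤ 2:
  Let N_k = |{terms of depth ≤ k}|. Then N_0 = 2 and N_k = 2 + N_{k-1}^2 + N_{k-1}^2 for k ≥ 1 (one summand per function symbol, arity giving the exponent).
  N_0 = 2
  N_1 = 2 + 2^2 + 2^2 = 10
  N_2 = 2 + 10^2 + 10^2 = 202
So there are 202 ground terms available for substitution.
There are 2 variables to instantiate (v, w), each occurring in at least one literal, so different choices give different ground instances.
Number of ground instances = 202^2 = 40804.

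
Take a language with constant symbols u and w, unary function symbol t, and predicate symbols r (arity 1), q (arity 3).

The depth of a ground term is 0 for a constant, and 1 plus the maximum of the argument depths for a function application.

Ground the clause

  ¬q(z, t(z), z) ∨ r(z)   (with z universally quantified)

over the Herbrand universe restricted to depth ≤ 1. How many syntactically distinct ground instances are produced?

Ground terms of depth ≤ 1:
  Count level by level. With function symbols t/1, the terms of depth ≤ k are the 2 constants together with each function applied to depth-≤(k−1) tuples, so N_k = 2 + N_{k-1}.
  N_0 = 2
  N_1 = 2 + 2 = 4
  Explicitly: u, w, t(u), t(w).
So there are 4 ground terms available for substitution.
The body mentions the single quantified variable z; since ground terms form a free algebra, no two substitutions collapse to the same formula.
Number of ground instances = 4.

4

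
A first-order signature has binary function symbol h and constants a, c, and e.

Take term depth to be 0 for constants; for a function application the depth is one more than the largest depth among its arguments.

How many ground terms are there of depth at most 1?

12

Let N_k count ground terms of depth at most k. Each non-constant term of depth ≤ k is some function symbol applied to depth-≤(k−1) arguments, giving N_k = 3 + N_{k-1}^2.
N_0 = 3
N_1 = 3 + 3^2 = 12
Explicitly: a, c, e, h(a, a), h(a, c), h(a, e), h(c, a), h(c, c), h(c, e), h(e, a), h(e, c), h(e, e).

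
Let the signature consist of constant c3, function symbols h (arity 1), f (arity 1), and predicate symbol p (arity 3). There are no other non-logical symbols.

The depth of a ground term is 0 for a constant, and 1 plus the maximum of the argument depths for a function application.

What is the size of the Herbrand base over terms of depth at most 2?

First count ground terms of depth ≤ 2.
Let N_k = |{terms of depth ≤ k}|. Then N_0 = 1 and N_k = 1 + N_{k-1} + N_{k-1} for k ≥ 1 (one summand per function symbol, arity giving the exponent).
N_0 = 1
N_1 = 1 + 1 + 1 = 3
N_2 = 1 + 3 + 3 = 7
So |H| = 7.
For each predicate symbol, the number of ground atoms is |H| raised to its arity; summing:
  p: 7^3 = 343
Total ground atoms: 343.

343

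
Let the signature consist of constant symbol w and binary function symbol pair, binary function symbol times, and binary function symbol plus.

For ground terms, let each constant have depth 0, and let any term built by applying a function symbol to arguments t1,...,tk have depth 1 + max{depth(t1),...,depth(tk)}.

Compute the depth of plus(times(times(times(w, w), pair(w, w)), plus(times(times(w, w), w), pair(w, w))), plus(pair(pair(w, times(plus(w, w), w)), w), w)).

6

depth(times(w, w)) = 1 + max(0, 0) = 1
depth(pair(w, w)) = 1 + max(0, 0) = 1
depth(times(times(w, w), pair(w, w))) = 1 + max(1, 1) = 2
depth(times(times(w, w), w)) = 1 + max(1, 0) = 2
depth(plus(times(times(w, w), w), pair(w, w))) = 1 + max(2, 1) = 3
depth(times(times(times(w, w), pair(w, w)), plus(times(times(w, w), w), pair(w, w)))) = 1 + max(2, 3) = 4
depth(plus(w, w)) = 1 + max(0, 0) = 1
depth(times(plus(w, w), w)) = 1 + max(1, 0) = 2
depth(pair(w, times(plus(w, w), w))) = 1 + max(0, 2) = 3
depth(pair(pair(w, times(plus(w, w), w)), w)) = 1 + max(3, 0) = 4
depth(plus(pair(pair(w, times(plus(w, w), w)), w), w)) = 1 + max(4, 0) = 5
depth(plus(times(times(times(w, w), pair(w, w)), plus(times(times(w, w), w), pair(w, w))), plus(pair(pair(w, times(plus(w, w), w)), w), w))) = 1 + max(4, 5) = 6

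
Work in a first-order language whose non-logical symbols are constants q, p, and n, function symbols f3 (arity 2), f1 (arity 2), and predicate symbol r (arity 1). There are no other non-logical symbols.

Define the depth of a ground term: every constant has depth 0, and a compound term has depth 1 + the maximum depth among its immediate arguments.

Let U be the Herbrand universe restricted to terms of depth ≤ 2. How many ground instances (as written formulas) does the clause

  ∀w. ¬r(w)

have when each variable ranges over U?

Ground terms of depth ≤ 2:
  Let N_k count ground terms of depth at most k. Each non-constant term of depth ≤ k is some function symbol applied to depth-≤(k−1) arguments, giving N_k = 3 + N_{k-1}^2 + N_{k-1}^2.
  N_0 = 3
  N_1 = 3 + 3^2 + 3^2 = 21
  N_2 = 3 + 21^2 + 21^2 = 885
So there are 885 ground terms available for substitution.
There is 1 variable to instantiate (w),  occurring in at least one literal, so different choices give different ground instances.
Number of ground instances = 885.

885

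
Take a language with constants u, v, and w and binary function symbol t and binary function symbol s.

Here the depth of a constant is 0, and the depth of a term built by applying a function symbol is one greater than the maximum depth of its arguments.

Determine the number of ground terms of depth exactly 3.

1565568

Let N_k = |{terms of depth ≤ k}|. Then N_0 = 3 and N_k = 3 + N_{k-1}^2 + N_{k-1}^2 for k ≥ 1 (one summand per function symbol, arity giving the exponent).
N_0 = 3
N_1 = 3 + 3^2 + 3^2 = 21
N_2 = 3 + 21^2 + 21^2 = 885
N_3 = 3 + 885^2 + 885^2 = 1566453
Terms of depth exactly 3: N_3 − N_2 = 1566453 − 885 = 1565568.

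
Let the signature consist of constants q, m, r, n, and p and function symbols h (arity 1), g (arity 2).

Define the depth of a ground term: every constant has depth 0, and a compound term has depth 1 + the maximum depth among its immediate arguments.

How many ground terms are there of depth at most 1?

Let N_k count ground terms of depth at most k. Each non-constant term of depth ≤ k is some function symbol applied to depth-≤(k−1) arguments, giving N_k = 5 + N_{k-1} + N_{k-1}^2.
N_0 = 5
N_1 = 5 + 5 + 5^2 = 35

35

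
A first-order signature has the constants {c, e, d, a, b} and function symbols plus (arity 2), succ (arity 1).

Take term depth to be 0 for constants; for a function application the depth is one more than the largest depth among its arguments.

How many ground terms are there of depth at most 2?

1265

If N_k denotes the number of depth-≤k ground terms, the 5 constants give N_0 = 5, and each function symbol of arity r contributes N_{k-1}^r new terms at level k: N_k = 5 + N_{k-1}^2 + N_{k-1}.
N_0 = 5
N_1 = 5 + 5^2 + 5 = 35
N_2 = 5 + 35^2 + 35 = 1265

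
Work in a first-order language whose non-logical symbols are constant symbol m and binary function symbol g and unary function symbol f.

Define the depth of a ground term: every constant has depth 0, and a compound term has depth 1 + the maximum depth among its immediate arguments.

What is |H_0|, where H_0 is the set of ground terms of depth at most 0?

1

Write N_k for the number of ground terms of depth ≤ k. A term of depth ≤ k is either a constant or a function symbol applied to arguments of depth ≤ k−1, so N_k = 1 + N_{k-1}^2 + N_{k-1}.
N_0 = 1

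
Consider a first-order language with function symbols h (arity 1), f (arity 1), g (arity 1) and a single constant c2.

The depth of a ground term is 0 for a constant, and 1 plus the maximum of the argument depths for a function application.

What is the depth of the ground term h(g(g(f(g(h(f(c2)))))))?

7

depth(f(c2)) = 1 + depth(c2) = 1 + 0 = 1
depth(h(f(c2))) = 1 + depth(f(c2)) = 1 + 1 = 2
depth(g(h(f(c2)))) = 1 + depth(h(f(c2))) = 1 + 2 = 3
depth(f(g(h(f(c2))))) = 1 + depth(g(h(f(c2)))) = 1 + 3 = 4
depth(g(f(g(h(f(c2)))))) = 1 + depth(f(g(h(f(c2))))) = 1 + 4 = 5
depth(g(g(f(g(h(f(c2))))))) = 1 + depth(g(f(g(h(f(c2)))))) = 1 + 5 = 6
depth(h(g(g(f(g(h(f(c2)))))))) = 1 + depth(g(g(f(g(h(f(c2))))))) = 1 + 6 = 7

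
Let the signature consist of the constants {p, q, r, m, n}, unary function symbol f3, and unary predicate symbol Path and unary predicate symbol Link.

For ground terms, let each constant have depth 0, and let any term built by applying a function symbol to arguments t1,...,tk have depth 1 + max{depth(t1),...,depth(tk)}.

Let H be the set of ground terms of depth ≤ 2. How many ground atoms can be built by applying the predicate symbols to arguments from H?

First count ground terms of depth ≤ 2.
Let N_k = |{terms of depth ≤ k}|. Then N_0 = 5 and N_k = 5 + N_{k-1} for k ≥ 1 (one summand per function symbol, arity giving the exponent).
N_0 = 5
N_1 = 5 + 5 = 10
N_2 = 5 + 10 = 15
So |H| = 15.
Ground atoms are formed by filling each argument slot of a predicate with a term from H, so an r-ary predicate gives |H|^r atoms:
  Path: 15;  Link: 15
Total ground atoms: 15 + 15 = 30.

30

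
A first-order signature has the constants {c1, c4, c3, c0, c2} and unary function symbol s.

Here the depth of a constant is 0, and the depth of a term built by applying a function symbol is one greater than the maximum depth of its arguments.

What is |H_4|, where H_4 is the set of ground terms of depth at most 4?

Write N_k for the number of ground terms of depth ≤ k. A term of depth ≤ k is either a constant or a function symbol applied to arguments of depth ≤ k−1, so N_k = 5 + N_{k-1}.
N_0 = 5
N_1 = 5 + 5 = 10
N_2 = 5 + 10 = 15
N_3 = 5 + 15 = 20
N_4 = 5 + 20 = 25

25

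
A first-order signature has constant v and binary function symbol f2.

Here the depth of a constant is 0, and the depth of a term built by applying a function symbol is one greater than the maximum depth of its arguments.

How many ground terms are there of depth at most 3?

26

Count level by level. With function symbols f2/2, the terms of depth ≤ k are the 1 constant together with each function applied to depth-≤(k−1) tuples, so N_k = 1 + N_{k-1}^2.
N_0 = 1
N_1 = 1 + 1^2 = 2
N_2 = 1 + 2^2 = 5
N_3 = 1 + 5^2 = 26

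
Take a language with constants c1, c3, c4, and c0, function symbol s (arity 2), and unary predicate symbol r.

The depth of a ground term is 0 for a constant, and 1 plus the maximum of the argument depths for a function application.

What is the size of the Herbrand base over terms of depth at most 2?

404

First count ground terms of depth ≤ 2.
If N_k denotes the number of depth-≤k ground terms, the 4 constants give N_0 = 4, and each function symbol of arity r contributes N_{k-1}^r new terms at level k: N_k = 4 + N_{k-1}^2.
N_0 = 4
N_1 = 4 + 4^2 = 20
N_2 = 4 + 20^2 = 404
So |H| = 404.
A ground atom is a predicate applied to a tuple of terms from H, so the count is the sum over predicates of |H|^arity:
  r: 404
Total ground atoms: 404.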